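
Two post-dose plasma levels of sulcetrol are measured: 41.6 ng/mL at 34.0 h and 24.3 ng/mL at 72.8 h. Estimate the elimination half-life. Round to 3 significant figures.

k = ln(C₁/C₂) / (t₂ − t₁) = ln(41.6/24.3) / (72.8 − 34.0)
  = 0.5376 / 38.80 = 0.01386 h⁻¹
t½ = ln 2 / k = ln 2 / 0.01386 ≈ 50.0 hours

50.0 hours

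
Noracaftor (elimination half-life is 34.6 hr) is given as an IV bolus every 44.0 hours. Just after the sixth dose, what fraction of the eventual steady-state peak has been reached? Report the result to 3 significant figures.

0.995

k = ln 2 / 34.6 = 0.02003 hr⁻¹
f_n = 1 − e^(−nkτ) = 1 − e^(−6 × 0.02003 × 44.0) = 1 − e^(−5.289) = 1 − 0.005048 ≈ 0.995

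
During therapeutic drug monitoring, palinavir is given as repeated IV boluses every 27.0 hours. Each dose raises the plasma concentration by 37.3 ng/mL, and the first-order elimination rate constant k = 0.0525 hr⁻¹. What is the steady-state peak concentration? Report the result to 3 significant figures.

Fraction remaining after one interval: e^(−kτ) = e^(−0.05250 × 27.0) = 0.2423
R = 1 / (1 − 0.2423) = 1.320
Css,max = 37.3 × 1.320 ≈ 49.2 ng/mL

49.2 ng/mL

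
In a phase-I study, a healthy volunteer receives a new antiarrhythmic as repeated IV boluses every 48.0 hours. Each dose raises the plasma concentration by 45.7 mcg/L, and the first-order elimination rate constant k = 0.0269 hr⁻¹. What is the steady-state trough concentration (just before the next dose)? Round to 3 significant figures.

17.3 mcg/L

Fraction remaining after one interval: e^(−kτ) = e^(−0.02690 × 48.0) = 0.2749
R = 1 / (1 − 0.2749) = 1.379
Css,max = 45.7 × 1.379 = 63.03 mcg/L
Css,min = Css,max × e^(−kτ) = 63.03 × 0.2749 ≈ 17.3 mcg/L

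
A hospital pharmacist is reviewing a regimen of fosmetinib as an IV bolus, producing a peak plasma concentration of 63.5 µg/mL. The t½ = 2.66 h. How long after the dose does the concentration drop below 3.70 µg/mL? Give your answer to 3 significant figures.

10.9 hours

k = ln 2 / 2.66 = 0.2606 h⁻¹
C(t) = C₀ e^(−kt)  ⇒  t = ln(C₀/C) / k
t = ln(63.5/3.70) / 0.2606 = 2.843 / 0.2606 ≈ 10.9 hours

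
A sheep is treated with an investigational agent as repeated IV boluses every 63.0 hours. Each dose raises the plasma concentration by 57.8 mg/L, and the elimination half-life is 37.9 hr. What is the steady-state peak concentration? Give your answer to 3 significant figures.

k = ln 2 / 37.9 = 0.01829 hr⁻¹
Fraction remaining after one interval: e^(−kτ) = e^(−0.01829 × 63.0) = 0.3159
R = 1 / (1 − 0.3159) = 1.462
Css,max = 57.8 × 1.462 ≈ 84.5 mg/L

84.5 mg/L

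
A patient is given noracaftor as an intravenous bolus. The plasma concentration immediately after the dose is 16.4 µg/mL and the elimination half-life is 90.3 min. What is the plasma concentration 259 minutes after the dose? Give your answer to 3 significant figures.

k = ln 2 / 90.3 = 0.007676 min⁻¹
C(t) = C₀ e^(−kt) = 16.4 × e^(−0.007676 × 259) = 16.4 × e^(−1.988) = 16.4 × 0.1370 ≈ 2.25 µg/mL

2.25 µg/mL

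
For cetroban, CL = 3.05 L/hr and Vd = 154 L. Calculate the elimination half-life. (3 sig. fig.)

k = CL / V = 3.05 / 154 = 0.01981 hr⁻¹
t½ = ln 2 / k = ln 2 / 0.01981 ≈ 35.0 hours

35.0 hours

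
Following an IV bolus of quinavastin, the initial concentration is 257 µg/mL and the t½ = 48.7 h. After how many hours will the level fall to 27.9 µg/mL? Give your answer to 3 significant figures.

156 hours

k = ln 2 / 48.7 = 0.01423 h⁻¹
C(t) = C₀ e^(−kt)  ⇒  t = ln(C₀/C) / k
t = ln(257/27.9) / 0.01423 = 2.220 / 0.01423 ≈ 156 hours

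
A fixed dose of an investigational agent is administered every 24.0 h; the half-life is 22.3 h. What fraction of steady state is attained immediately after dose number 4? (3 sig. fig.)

0.949

k = ln 2 / 22.3 = 0.03108 h⁻¹
f_n = 1 − e^(−nkτ) = 1 − e^(−4 × 0.03108 × 24.0) = 1 − e^(−2.984) = 1 − 0.05059 ≈ 0.949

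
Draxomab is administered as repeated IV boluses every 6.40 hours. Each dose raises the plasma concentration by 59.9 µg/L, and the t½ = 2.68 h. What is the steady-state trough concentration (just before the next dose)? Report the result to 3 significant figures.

14.1 µg/L

k = ln 2 / 2.68 = 0.2586 h⁻¹
Fraction remaining after one interval: e^(−kτ) = e^(−0.2586 × 6.40) = 0.1910
R = 1 / (1 − 0.1910) = 1.236
Css,max = 59.9 × 1.236 = 74.05 µg/L
Css,min = Css,max × e^(−kτ) = 74.05 × 0.1910 ≈ 14.1 µg/L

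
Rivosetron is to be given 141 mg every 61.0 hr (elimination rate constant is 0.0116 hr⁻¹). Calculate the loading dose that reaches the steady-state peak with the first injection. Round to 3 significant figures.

Accumulation ratio R = 1 / (1 − e^(−kτ)) = 1 / (1 − e^(−0.01160×61.0)) = 1 / (1 − 0.4928) = 1.972
Loading dose = maintenance dose × R = 141 × 1.972 ≈ 278 mg

278 mg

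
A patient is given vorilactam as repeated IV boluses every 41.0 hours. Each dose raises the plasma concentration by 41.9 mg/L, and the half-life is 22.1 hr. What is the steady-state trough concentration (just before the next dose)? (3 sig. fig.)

16.0 mg/L

k = ln 2 / 22.1 = 0.03136 hr⁻¹
Fraction remaining after one interval: e^(−kτ) = e^(−0.03136 × 41.0) = 0.2764
R = 1 / (1 − 0.2764) = 1.382
Css,max = 41.9 × 1.382 = 57.90 mg/L
Css,min = Css,max × e^(−kτ) = 57.90 × 0.2764 ≈ 16.0 mg/L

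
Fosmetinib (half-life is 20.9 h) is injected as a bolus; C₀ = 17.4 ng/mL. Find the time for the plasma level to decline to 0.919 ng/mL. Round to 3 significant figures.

88.7 hours

k = ln 2 / 20.9 = 0.03316 h⁻¹
C(t) = C₀ e^(−kt)  ⇒  t = ln(C₀/C) / k
t = ln(17.4/0.919) / 0.03316 = 2.941 / 0.03316 ≈ 88.7 hours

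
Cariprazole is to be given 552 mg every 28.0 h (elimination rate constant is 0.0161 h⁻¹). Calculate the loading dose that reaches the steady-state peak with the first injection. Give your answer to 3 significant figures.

1520 mg

Accumulation ratio R = 1 / (1 − e^(−kτ)) = 1 / (1 − e^(−0.01610×28.0)) = 1 / (1 − 0.6371) = 2.756
Loading dose = maintenance dose × R = 552 × 2.756 ≈ 1520 mg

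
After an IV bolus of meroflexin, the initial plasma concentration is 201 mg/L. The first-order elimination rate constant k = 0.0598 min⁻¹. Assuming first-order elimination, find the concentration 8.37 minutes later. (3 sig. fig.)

C(t) = C₀ e^(−kt) = 201 × e^(−0.05980 × 8.37) = 201 × e^(−0.5005) = 201 × 0.6062 ≈ 122 mg/L

122 mg/L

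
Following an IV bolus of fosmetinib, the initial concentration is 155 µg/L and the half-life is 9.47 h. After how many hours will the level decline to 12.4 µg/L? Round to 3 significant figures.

k = ln 2 / 9.47 = 0.07319 h⁻¹
C(t) = C₀ e^(−kt)  ⇒  t = ln(C₀/C) / k
t = ln(155/12.4) / 0.07319 = 2.526 / 0.07319 ≈ 34.5 hours

34.5 hours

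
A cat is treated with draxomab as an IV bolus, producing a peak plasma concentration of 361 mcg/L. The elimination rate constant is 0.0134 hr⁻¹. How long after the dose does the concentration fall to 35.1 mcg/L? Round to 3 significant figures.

C(t) = C₀ e^(−kt)  ⇒  t = ln(C₀/C) / k
t = ln(361/35.1) / 0.01340 = 2.331 / 0.01340 ≈ 174 hours

174 hours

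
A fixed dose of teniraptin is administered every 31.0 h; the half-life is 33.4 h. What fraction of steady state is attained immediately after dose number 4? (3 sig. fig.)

k = ln 2 / 33.4 = 0.02075 h⁻¹
f_n = 1 − e^(−nkτ) = 1 − e^(−4 × 0.02075 × 31.0) = 1 − e^(−2.573) = 1 − 0.07628 ≈ 0.924

0.924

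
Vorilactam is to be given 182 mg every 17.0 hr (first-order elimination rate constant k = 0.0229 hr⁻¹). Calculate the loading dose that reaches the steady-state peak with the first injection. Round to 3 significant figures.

564 mg

Accumulation ratio R = 1 / (1 − e^(−kτ)) = 1 / (1 − e^(−0.02290×17.0)) = 1 / (1 − 0.6775) = 3.101
Loading dose = maintenance dose × R = 182 × 3.101 ≈ 564 mg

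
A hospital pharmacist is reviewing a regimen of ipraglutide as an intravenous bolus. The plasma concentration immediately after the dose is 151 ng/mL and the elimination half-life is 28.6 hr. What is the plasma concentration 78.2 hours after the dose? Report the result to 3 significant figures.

22.7 ng/mL

k = ln 2 / 28.6 = 0.02424 hr⁻¹
78.2 hr is 2.734 half-lives, so C = 151 × (1/2)^2.734 = 151 × 0.1503 ≈ 22.7 ng/mL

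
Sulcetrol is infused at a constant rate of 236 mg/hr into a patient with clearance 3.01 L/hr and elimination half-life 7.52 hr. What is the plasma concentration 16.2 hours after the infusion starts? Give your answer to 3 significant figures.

60.8 µg/mL

Css = rate / CL = 236 / 3.01 = 78.41 µg/mL
k = ln 2 / 7.52 = 0.09217 hr⁻¹
C(t) = Css (1 − e^(−kt)) = 78.41 × (1 − e^(−1.493)) = 78.41 × 0.7754 ≈ 60.8 µg/mL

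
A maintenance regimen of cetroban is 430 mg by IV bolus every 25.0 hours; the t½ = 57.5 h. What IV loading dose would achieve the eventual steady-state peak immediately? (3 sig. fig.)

1650 mg

k = ln 2 / 57.5 = 0.01205 h⁻¹
Accumulation ratio R = 1 / (1 − e^(−kτ)) = 1 / (1 − e^(−0.01205×25.0)) = 1 / (1 − 0.7398) = 3.843
Loading dose = maintenance dose × R = 430 × 3.843 ≈ 1650 mg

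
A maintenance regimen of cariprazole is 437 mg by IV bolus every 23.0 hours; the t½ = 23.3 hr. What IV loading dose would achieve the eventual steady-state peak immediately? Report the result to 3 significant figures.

882 mg

k = ln 2 / 23.3 = 0.02975 hr⁻¹
Accumulation ratio R = 1 / (1 − e^(−kτ)) = 1 / (1 − e^(−0.02975×23.0)) = 1 / (1 − 0.5045) = 2.018
Loading dose = maintenance dose × R = 437 × 2.018 ≈ 882 mg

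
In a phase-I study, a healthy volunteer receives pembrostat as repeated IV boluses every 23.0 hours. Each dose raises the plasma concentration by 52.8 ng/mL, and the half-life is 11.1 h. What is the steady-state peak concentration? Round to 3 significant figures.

k = ln 2 / 11.1 = 0.06245 h⁻¹
Fraction remaining after one interval: e^(−kτ) = e^(−0.06245 × 23.0) = 0.2378
R = 1 / (1 − 0.2378) = 1.312
Css,max = 52.8 × 1.312 ≈ 69.3 ng/mL

69.3 ng/mL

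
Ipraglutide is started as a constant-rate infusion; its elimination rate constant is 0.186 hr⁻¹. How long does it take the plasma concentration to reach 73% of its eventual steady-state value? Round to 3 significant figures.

f = 1 − e^(−kt)  ⇒  t = −ln(1 − f) / k
t = −ln(1 − 0.73) / 0.1860 = 1.309 / 0.1860 ≈ 7.04 hours

7.04 hours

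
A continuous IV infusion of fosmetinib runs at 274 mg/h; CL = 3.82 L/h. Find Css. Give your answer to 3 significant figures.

71.7 µg/mL

Css = infusion rate / CL = 274 / 3.82 ≈ 71.7 µg/mL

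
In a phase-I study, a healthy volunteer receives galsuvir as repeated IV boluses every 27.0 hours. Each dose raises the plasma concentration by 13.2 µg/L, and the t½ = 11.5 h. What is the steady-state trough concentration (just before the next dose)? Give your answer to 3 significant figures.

3.23 µg/L

k = ln 2 / 11.5 = 0.06027 h⁻¹
Fraction remaining after one interval: e^(−kτ) = e^(−0.06027 × 27.0) = 0.1964
R = 1 / (1 − 0.1964) = 1.244
Css,max = 13.2 × 1.244 = 16.43 µg/L
Css,min = Css,max × e^(−kτ) = 16.43 × 0.1964 ≈ 3.23 µg/L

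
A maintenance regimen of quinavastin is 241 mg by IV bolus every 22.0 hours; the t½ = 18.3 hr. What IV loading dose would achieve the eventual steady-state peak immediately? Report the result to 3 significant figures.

k = ln 2 / 18.3 = 0.03788 hr⁻¹
Accumulation ratio R = 1 / (1 − e^(−kτ)) = 1 / (1 − e^(−0.03788×22.0)) = 1 / (1 − 0.4346) = 1.769
Loading dose = maintenance dose × R = 241 × 1.769 ≈ 426 mg

426 mg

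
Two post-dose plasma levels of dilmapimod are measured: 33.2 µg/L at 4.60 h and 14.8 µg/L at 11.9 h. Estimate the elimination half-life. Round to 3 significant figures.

k = ln(C₁/C₂) / (t₂ − t₁) = ln(33.2/14.8) / (11.9 − 4.60)
  = 0.8079 / 7.300 = 0.1107 h⁻¹
t½ = ln 2 / k = ln 2 / 0.1107 ≈ 6.26 hours

6.26 hours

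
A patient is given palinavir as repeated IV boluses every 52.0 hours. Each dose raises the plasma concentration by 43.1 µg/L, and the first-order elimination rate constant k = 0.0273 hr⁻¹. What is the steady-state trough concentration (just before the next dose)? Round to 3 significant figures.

13.7 µg/L

Fraction remaining after one interval: e^(−kτ) = e^(−0.02730 × 52.0) = 0.2418
R = 1 / (1 − 0.2418) = 1.319
Css,max = 43.1 × 1.319 = 56.85 µg/L
Css,min = Css,max × e^(−kτ) = 56.85 × 0.2418 ≈ 13.7 µg/L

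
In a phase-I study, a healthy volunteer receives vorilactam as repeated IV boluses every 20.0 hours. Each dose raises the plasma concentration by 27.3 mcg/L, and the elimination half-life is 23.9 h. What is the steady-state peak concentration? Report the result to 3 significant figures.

k = ln 2 / 23.9 = 0.02900 h⁻¹
Fraction remaining after one interval: e^(−kτ) = e^(−0.02900 × 20.0) = 0.5599
R = 1 / (1 − 0.5599) = 2.272
Css,max = 27.3 × 2.272 ≈ 62.0 mcg/L

62.0 mcg/L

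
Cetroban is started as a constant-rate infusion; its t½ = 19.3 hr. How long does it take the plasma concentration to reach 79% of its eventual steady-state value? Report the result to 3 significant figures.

43.5 hours

k = ln 2 / 19.3 = 0.03591 hr⁻¹
f = 1 − e^(−kt)  ⇒  t = −ln(1 − f) / k
t = −ln(1 − 0.79) / 0.03591 = 1.561 / 0.03591 ≈ 43.5 hours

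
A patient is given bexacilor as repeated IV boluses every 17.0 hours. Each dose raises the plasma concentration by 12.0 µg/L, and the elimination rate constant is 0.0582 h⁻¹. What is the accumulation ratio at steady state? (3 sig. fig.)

1.59

Fraction remaining after one interval: e^(−kτ) = e^(−0.05820 × 17.0) = 0.3718
R = 1 / (1 − 0.3718) = 1 / 0.6282 ≈ 1.59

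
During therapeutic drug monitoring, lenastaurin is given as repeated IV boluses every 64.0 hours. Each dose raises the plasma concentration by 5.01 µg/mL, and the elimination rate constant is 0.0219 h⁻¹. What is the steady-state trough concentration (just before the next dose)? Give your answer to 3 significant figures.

Fraction remaining after one interval: e^(−kτ) = e^(−0.02190 × 64.0) = 0.2462
R = 1 / (1 − 0.2462) = 1.327
Css,max = 5.01 × 1.327 = 6.646 µg/mL
Css,min = Css,max × e^(−kτ) = 6.646 × 0.2462 ≈ 1.64 µg/mL

1.64 µg/mL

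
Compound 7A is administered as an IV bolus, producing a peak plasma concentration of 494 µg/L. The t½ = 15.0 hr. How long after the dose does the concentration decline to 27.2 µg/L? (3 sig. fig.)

k = ln 2 / 15.0 = 0.04621 hr⁻¹
C(t) = C₀ e^(−kt)  ⇒  t = ln(C₀/C) / k
t = ln(494/27.2) / 0.04621 = 2.899 / 0.04621 ≈ 62.7 hours

62.7 hours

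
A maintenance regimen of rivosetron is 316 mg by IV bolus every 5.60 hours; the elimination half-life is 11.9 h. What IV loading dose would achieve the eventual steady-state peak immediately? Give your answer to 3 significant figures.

k = ln 2 / 11.9 = 0.05825 h⁻¹
Accumulation ratio R = 1 / (1 − e^(−kτ)) = 1 / (1 − e^(−0.05825×5.60)) = 1 / (1 − 0.7217) = 3.593
Loading dose = maintenance dose × R = 316 × 3.593 ≈ 1140 mg

1140 mg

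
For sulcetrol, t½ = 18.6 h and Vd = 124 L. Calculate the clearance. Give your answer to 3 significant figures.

4.62 L/h

k = ln 2 / t½ = ln 2 / 18.6 = 0.03727 h⁻¹
CL = k · V = 0.03727 × 124 ≈ 4.62 L/h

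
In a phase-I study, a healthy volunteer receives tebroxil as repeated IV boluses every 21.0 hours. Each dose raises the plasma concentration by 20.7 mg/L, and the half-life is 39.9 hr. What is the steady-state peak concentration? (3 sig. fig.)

k = ln 2 / 39.9 = 0.01737 hr⁻¹
Fraction remaining after one interval: e^(−kτ) = e^(−0.01737 × 21.0) = 0.6943
R = 1 / (1 − 0.6943) = 3.271
Css,max = 20.7 × 3.271 ≈ 67.7 mg/L

67.7 mg/L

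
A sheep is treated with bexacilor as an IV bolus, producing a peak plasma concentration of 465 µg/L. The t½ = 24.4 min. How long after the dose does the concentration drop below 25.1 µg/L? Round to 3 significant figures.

k = ln 2 / 24.4 = 0.02841 min⁻¹
C(t) = C₀ e^(−kt)  ⇒  t = ln(C₀/C) / k
t = ln(465/25.1) / 0.02841 = 2.919 / 0.02841 ≈ 103 minutes

103 minutes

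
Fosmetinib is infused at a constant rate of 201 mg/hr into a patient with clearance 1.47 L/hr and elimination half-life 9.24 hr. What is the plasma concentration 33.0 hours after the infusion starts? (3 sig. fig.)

125 µg/mL

Css = rate / CL = 201 / 1.47 = 136.7 µg/mL
k = ln 2 / 9.24 = 0.07502 hr⁻¹
C(t) = Css (1 − e^(−kt)) = 136.7 × (1 − e^(−2.476)) = 136.7 × 0.9159 ≈ 125 µg/mL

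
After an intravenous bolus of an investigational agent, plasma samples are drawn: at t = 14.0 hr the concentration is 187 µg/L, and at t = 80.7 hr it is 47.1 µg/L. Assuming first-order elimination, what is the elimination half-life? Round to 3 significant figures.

33.5 hours

k = ln(C₁/C₂) / (t₂ − t₁) = ln(187/47.1) / (80.7 − 14.0)
  = 1.379 / 66.70 = 0.02067 hr⁻¹
t½ = ln 2 / k = ln 2 / 0.02067 ≈ 33.5 hours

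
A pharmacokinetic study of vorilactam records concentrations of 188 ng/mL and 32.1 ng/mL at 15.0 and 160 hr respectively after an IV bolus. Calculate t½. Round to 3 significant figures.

k = ln(C₁/C₂) / (t₂ − t₁) = ln(188/32.1) / (160 − 15.0)
  = 1.768 / 145.0 = 0.01219 hr⁻¹
t½ = ln 2 / k = ln 2 / 0.01219 ≈ 56.9 hours

56.9 hours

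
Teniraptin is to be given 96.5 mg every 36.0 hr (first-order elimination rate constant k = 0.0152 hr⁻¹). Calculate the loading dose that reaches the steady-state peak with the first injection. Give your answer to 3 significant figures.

Accumulation ratio R = 1 / (1 − e^(−kτ)) = 1 / (1 − e^(−0.01520×36.0)) = 1 / (1 − 0.5786) = 2.373
Loading dose = maintenance dose × R = 96.5 × 2.373 ≈ 229 mg

229 mg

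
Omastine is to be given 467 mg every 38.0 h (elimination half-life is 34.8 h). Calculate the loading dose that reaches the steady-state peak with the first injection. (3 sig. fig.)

880 mg

k = ln 2 / 34.8 = 0.01992 h⁻¹
Accumulation ratio R = 1 / (1 − e^(−kτ)) = 1 / (1 − e^(−0.01992×38.0)) = 1 / (1 − 0.4691) = 1.884
Loading dose = maintenance dose × R = 467 × 1.884 ≈ 880 mg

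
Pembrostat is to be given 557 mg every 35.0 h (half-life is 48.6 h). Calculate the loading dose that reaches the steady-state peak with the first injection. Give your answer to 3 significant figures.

k = ln 2 / 48.6 = 0.01426 h⁻¹
Accumulation ratio R = 1 / (1 − e^(−kτ)) = 1 / (1 − e^(−0.01426×35.0)) = 1 / (1 − 0.6070) = 2.545
Loading dose = maintenance dose × R = 557 × 2.545 ≈ 1420 mg

1420 mg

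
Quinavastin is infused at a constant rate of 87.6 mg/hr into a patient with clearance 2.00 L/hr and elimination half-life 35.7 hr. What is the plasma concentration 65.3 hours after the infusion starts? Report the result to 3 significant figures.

Css = rate / CL = 87.6 / 2.00 = 43.80 mg/L
k = ln 2 / 35.7 = 0.01942 hr⁻¹
C(t) = Css (1 − e^(−kt)) = 43.80 × (1 − e^(−1.268)) = 43.80 × 0.7186 ≈ 31.5 mg/L

31.5 mg/L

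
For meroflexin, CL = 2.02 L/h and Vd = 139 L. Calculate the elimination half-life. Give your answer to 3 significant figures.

47.7 hours

k = CL / V = 2.02 / 139 = 0.01453 h⁻¹
t½ = ln 2 / k = ln 2 / 0.01453 ≈ 47.7 hours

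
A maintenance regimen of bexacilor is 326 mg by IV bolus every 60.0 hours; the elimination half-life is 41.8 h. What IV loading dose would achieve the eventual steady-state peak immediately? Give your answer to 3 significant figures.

k = ln 2 / 41.8 = 0.01658 h⁻¹
Accumulation ratio R = 1 / (1 − e^(−kτ)) = 1 / (1 − e^(−0.01658×60.0)) = 1 / (1 − 0.3697) = 1.587
Loading dose = maintenance dose × R = 326 × 1.587 ≈ 517 mg

517 mg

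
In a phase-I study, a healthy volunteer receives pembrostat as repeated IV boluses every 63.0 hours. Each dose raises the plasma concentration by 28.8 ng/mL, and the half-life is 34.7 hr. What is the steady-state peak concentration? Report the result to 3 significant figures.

40.2 ng/mL

k = ln 2 / 34.7 = 0.01998 hr⁻¹
Fraction remaining after one interval: e^(−kτ) = e^(−0.01998 × 63.0) = 0.2841
R = 1 / (1 − 0.2841) = 1.397
Css,max = 28.8 × 1.397 ≈ 40.2 ng/mL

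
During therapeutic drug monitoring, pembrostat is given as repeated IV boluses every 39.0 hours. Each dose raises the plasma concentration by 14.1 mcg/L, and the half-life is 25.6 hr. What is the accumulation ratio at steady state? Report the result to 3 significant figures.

1.53

k = ln 2 / 25.6 = 0.02708 hr⁻¹
Fraction remaining after one interval: e^(−kτ) = e^(−0.02708 × 39.0) = 0.3479
R = 1 / (1 − 0.3479) = 1 / 0.6521 ≈ 1.53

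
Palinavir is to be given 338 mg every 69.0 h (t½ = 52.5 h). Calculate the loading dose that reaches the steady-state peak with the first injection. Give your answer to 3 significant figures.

565 mg

k = ln 2 / 52.5 = 0.01320 h⁻¹
Accumulation ratio R = 1 / (1 − e^(−kτ)) = 1 / (1 − e^(−0.01320×69.0)) = 1 / (1 − 0.4021) = 1.673
Loading dose = maintenance dose × R = 338 × 1.673 ≈ 565 mg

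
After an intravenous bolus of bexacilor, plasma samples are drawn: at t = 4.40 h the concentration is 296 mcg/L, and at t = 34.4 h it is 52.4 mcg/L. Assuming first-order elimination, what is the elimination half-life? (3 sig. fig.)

k = ln(C₁/C₂) / (t₂ − t₁) = ln(296/52.4) / (34.4 − 4.40)
  = 1.731 / 30.00 = 0.05772 h⁻¹
t½ = ln 2 / k = ln 2 / 0.05772 ≈ 12.0 hours

12.0 hours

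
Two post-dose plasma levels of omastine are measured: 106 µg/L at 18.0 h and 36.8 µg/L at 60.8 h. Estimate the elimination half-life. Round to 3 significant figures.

k = ln(C₁/C₂) / (t₂ − t₁) = ln(106/36.8) / (60.8 − 18.0)
  = 1.058 / 42.80 = 0.02472 h⁻¹
t½ = ln 2 / k = ln 2 / 0.02472 ≈ 28.0 hours

28.0 hours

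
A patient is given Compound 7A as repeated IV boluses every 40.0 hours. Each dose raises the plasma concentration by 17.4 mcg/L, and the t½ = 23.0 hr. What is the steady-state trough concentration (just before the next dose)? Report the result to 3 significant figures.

k = ln 2 / 23.0 = 0.03014 hr⁻¹
Fraction remaining after one interval: e^(−kτ) = e^(−0.03014 × 40.0) = 0.2996
R = 1 / (1 − 0.2996) = 1.428
Css,max = 17.4 × 1.428 = 24.84 mcg/L
Css,min = Css,max × e^(−kτ) = 24.84 × 0.2996 ≈ 7.44 mcg/L

7.44 mcg/L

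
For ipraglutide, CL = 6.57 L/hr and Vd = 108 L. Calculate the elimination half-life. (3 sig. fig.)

11.4 hours

k = CL / V = 6.57 / 108 = 0.06083 hr⁻¹
t½ = ln 2 / k = ln 2 / 0.06083 ≈ 11.4 hours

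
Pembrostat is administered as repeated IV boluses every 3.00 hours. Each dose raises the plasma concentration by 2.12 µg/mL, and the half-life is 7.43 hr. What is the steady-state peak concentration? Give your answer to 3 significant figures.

k = ln 2 / 7.43 = 0.09329 hr⁻¹
Fraction remaining after one interval: e^(−kτ) = e^(−0.09329 × 3.00) = 0.7559
R = 1 / (1 − 0.7559) = 4.096
Css,max = 2.12 × 4.096 ≈ 8.68 µg/mL

8.68 µg/mL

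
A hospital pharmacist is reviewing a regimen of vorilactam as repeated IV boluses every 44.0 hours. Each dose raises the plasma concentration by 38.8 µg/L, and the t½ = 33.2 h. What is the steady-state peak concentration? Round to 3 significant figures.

64.6 µg/L

k = ln 2 / 33.2 = 0.02088 h⁻¹
Fraction remaining after one interval: e^(−kτ) = e^(−0.02088 × 44.0) = 0.3991
R = 1 / (1 − 0.3991) = 1.664
Css,max = 38.8 × 1.664 ≈ 64.6 µg/L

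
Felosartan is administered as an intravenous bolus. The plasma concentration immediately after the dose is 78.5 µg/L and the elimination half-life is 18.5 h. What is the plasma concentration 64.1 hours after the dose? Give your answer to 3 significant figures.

7.11 µg/L

k = ln 2 / 18.5 = 0.03747 h⁻¹
C(t) = C₀ e^(−kt) = 78.5 × e^(−0.03747 × 64.1) = 78.5 × e^(−2.402) = 78.5 × 0.09057 ≈ 7.11 µg/L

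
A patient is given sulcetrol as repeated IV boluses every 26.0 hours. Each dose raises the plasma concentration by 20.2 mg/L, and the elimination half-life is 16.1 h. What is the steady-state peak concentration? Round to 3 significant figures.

k = ln 2 / 16.1 = 0.04305 h⁻¹
Fraction remaining after one interval: e^(−kτ) = e^(−0.04305 × 26.0) = 0.3265
R = 1 / (1 − 0.3265) = 1.485
Css,max = 20.2 × 1.485 ≈ 30.0 mg/L

30.0 mg/L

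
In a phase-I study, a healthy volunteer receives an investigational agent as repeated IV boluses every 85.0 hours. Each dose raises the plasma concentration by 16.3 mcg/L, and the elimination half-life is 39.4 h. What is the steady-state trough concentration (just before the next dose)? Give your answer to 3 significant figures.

k = ln 2 / 39.4 = 0.01759 h⁻¹
Fraction remaining after one interval: e^(−kτ) = e^(−0.01759 × 85.0) = 0.2242
R = 1 / (1 − 0.2242) = 1.289
Css,max = 16.3 × 1.289 = 21.01 mcg/L
Css,min = Css,max × e^(−kτ) = 21.01 × 0.2242 ≈ 4.71 mcg/L

4.71 mcg/L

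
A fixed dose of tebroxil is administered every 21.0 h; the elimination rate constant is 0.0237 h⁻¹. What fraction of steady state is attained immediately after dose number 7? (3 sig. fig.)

0.969

f_n = 1 − e^(−nkτ) = 1 − e^(−7 × 0.02370 × 21.0) = 1 − e^(−3.484) = 1 − 0.03069 ≈ 0.969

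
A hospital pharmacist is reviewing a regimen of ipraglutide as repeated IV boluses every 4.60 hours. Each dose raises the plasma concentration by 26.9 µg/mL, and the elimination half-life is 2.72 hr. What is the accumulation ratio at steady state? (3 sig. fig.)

1.45

k = ln 2 / 2.72 = 0.2548 hr⁻¹
Fraction remaining after one interval: e^(−kτ) = e^(−0.2548 × 4.60) = 0.3097
R = 1 / (1 − 0.3097) = 1 / 0.6903 ≈ 1.45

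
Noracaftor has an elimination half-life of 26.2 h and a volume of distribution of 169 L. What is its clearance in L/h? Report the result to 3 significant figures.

4.47 L/h

k = ln 2 / t½ = ln 2 / 26.2 = 0.02646 h⁻¹
CL = k · V = 0.02646 × 169 ≈ 4.47 L/h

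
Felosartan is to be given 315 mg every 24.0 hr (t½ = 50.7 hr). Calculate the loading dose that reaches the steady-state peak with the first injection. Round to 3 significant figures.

k = ln 2 / 50.7 = 0.01367 hr⁻¹
Accumulation ratio R = 1 / (1 − e^(−kτ)) = 1 / (1 − e^(−0.01367×24.0)) = 1 / (1 − 0.7203) = 3.575
Loading dose = maintenance dose × R = 315 × 3.575 ≈ 1130 mg

1130 mg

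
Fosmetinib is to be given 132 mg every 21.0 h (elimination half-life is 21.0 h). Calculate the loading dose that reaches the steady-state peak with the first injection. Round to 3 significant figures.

264 mg

k = ln 2 / 21.0 = 0.03301 h⁻¹
Accumulation ratio R = 1 / (1 − e^(−kτ)) = 1 / (1 − e^(−0.03301×21.0)) = 1 / (1 − 0.5000) = 2.000
Loading dose = maintenance dose × R = 132 × 2.000 ≈ 264 mg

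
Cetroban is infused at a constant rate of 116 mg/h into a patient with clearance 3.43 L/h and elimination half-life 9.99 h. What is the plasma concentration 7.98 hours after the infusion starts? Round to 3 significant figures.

14.4 mg/L

Css = rate / CL = 116 / 3.43 = 33.82 mg/L
k = ln 2 / 9.99 = 0.06938 h⁻¹
C(t) = Css (1 − e^(−kt)) = 33.82 × (1 − e^(−0.5537)) = 33.82 × 0.4252 ≈ 14.4 mg/L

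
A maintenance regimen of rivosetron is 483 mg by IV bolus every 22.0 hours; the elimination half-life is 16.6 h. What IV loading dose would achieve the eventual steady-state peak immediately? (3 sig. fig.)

804 mg

k = ln 2 / 16.6 = 0.04176 h⁻¹
Accumulation ratio R = 1 / (1 − e^(−kτ)) = 1 / (1 − e^(−0.04176×22.0)) = 1 / (1 − 0.3991) = 1.664
Loading dose = maintenance dose × R = 483 × 1.664 ≈ 804 mg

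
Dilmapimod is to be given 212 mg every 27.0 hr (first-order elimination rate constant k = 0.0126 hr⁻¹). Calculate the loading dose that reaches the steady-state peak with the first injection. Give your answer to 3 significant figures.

Accumulation ratio R = 1 / (1 − e^(−kτ)) = 1 / (1 − e^(−0.01260×27.0)) = 1 / (1 − 0.7116) = 3.468
Loading dose = maintenance dose × R = 212 × 3.468 ≈ 735 mg

735 mg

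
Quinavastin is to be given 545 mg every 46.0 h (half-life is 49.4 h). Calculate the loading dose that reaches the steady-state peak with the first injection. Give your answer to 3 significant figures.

k = ln 2 / 49.4 = 0.01403 h⁻¹
Accumulation ratio R = 1 / (1 − e^(−kτ)) = 1 / (1 − e^(−0.01403×46.0)) = 1 / (1 − 0.5244) = 2.103
Loading dose = maintenance dose × R = 545 × 2.103 ≈ 1150 mg

1150 mg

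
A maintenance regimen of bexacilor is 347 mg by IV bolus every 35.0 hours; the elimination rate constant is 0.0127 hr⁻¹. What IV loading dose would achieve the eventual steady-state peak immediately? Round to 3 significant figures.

967 mg

Accumulation ratio R = 1 / (1 − e^(−kτ)) = 1 / (1 − e^(−0.01270×35.0)) = 1 / (1 − 0.6411) = 2.787
Loading dose = maintenance dose × R = 347 × 2.787 ≈ 967 mg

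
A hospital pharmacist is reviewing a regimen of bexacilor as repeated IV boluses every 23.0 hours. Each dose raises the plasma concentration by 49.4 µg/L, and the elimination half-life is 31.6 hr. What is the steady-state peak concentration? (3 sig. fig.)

k = ln 2 / 31.6 = 0.02194 hr⁻¹
Fraction remaining after one interval: e^(−kτ) = e^(−0.02194 × 23.0) = 0.6038
R = 1 / (1 − 0.6038) = 2.524
Css,max = 49.4 × 2.524 ≈ 125 µg/L

125 µg/L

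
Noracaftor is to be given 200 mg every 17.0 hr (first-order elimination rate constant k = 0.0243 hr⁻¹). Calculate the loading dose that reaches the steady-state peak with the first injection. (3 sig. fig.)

Accumulation ratio R = 1 / (1 − e^(−kτ)) = 1 / (1 − e^(−0.02430×17.0)) = 1 / (1 − 0.6616) = 2.955
Loading dose = maintenance dose × R = 200 × 2.955 ≈ 591 mg

591 mg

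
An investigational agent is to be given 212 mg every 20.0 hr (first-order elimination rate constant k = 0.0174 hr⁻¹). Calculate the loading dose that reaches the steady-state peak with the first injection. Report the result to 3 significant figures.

721 mg

Accumulation ratio R = 1 / (1 − e^(−kτ)) = 1 / (1 − e^(−0.01740×20.0)) = 1 / (1 − 0.7061) = 3.403
Loading dose = maintenance dose × R = 212 × 3.403 ≈ 721 mg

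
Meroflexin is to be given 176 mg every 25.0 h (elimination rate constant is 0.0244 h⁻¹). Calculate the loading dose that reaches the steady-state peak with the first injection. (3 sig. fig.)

385 mg

Accumulation ratio R = 1 / (1 − e^(−kτ)) = 1 / (1 − e^(−0.02440×25.0)) = 1 / (1 − 0.5434) = 2.190
Loading dose = maintenance dose × R = 176 × 2.190 ≈ 385 mg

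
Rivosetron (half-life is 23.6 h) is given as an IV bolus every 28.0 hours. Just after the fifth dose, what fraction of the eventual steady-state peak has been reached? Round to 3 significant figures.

k = ln 2 / 23.6 = 0.02937 h⁻¹
f_n = 1 − e^(−nkτ) = 1 − e^(−5 × 0.02937 × 28.0) = 1 − e^(−4.112) = 1 − 0.01638 ≈ 0.984

0.984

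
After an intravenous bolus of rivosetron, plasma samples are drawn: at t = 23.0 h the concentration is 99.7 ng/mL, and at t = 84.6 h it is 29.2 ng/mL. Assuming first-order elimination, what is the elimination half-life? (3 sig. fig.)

k = ln(C₁/C₂) / (t₂ − t₁) = ln(99.7/29.2) / (84.6 − 23.0)
  = 1.228 / 61.60 = 0.01994 h⁻¹
t½ = ln 2 / k = ln 2 / 0.01994 ≈ 34.8 hours

34.8 hours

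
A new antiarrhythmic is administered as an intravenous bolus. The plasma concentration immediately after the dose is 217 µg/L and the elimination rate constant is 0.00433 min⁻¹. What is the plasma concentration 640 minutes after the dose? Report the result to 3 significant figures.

C(t) = C₀ e^(−kt) = 217 × e^(−0.004330 × 640) = 217 × e^(−2.771) = 217 × 0.06259 ≈ 13.6 µg/L

13.6 µg/L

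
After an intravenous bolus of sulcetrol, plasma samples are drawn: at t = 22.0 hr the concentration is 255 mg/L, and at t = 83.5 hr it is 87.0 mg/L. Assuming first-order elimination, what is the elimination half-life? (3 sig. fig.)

k = ln(C₁/C₂) / (t₂ − t₁) = ln(255/87.0) / (83.5 − 22.0)
  = 1.075 / 61.50 = 0.01749 hr⁻¹
t½ = ln 2 / k = ln 2 / 0.01749 ≈ 39.6 hours

39.6 hours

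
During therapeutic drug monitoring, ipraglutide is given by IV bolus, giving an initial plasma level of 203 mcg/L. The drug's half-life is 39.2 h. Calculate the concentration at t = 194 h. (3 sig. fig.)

6.57 mcg/L

k = ln 2 / 39.2 = 0.01768 h⁻¹
194 h is 4.949 half-lives, so C = 203 × (1/2)^4.949 = 203 × 0.03237 ≈ 6.57 mcg/L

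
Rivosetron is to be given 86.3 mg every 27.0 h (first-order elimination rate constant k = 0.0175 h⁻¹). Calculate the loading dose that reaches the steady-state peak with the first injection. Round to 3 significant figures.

229 mg

Accumulation ratio R = 1 / (1 − e^(−kτ)) = 1 / (1 − e^(−0.01750×27.0)) = 1 / (1 − 0.6234) = 2.656
Loading dose = maintenance dose × R = 86.3 × 2.656 ≈ 229 mg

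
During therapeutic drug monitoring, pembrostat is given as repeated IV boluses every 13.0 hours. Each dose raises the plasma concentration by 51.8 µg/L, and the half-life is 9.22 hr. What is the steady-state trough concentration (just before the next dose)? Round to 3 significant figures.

31.3 µg/L

k = ln 2 / 9.22 = 0.07518 hr⁻¹
Fraction remaining after one interval: e^(−kτ) = e^(−0.07518 × 13.0) = 0.3763
R = 1 / (1 − 0.3763) = 1.603
Css,max = 51.8 × 1.603 = 83.06 µg/L
Css,min = Css,max × e^(−kτ) = 83.06 × 0.3763 ≈ 31.3 µg/L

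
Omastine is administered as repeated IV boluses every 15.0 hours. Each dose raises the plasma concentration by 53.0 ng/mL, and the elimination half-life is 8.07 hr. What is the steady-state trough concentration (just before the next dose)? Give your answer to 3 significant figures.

k = ln 2 / 8.07 = 0.08589 hr⁻¹
Fraction remaining after one interval: e^(−kτ) = e^(−0.08589 × 15.0) = 0.2757
R = 1 / (1 − 0.2757) = 1.381
Css,max = 53.0 × 1.381 = 73.18 ng/mL
Css,min = Css,max × e^(−kτ) = 73.18 × 0.2757 ≈ 20.2 ng/mL

20.2 ng/mL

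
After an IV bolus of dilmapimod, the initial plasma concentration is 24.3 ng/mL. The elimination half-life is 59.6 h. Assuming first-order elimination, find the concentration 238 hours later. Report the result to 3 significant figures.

1.53 ng/mL

k = ln 2 / 59.6 = 0.01163 h⁻¹
C(t) = C₀ e^(−kt) = 24.3 × e^(−0.01163 × 238) = 24.3 × e^(−2.768) = 24.3 × 0.06279 ≈ 1.53 ng/mL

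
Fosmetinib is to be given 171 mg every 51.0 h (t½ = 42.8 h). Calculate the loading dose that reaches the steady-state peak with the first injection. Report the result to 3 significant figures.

k = ln 2 / 42.8 = 0.01620 h⁻¹
Accumulation ratio R = 1 / (1 − e^(−kτ)) = 1 / (1 − e^(−0.01620×51.0)) = 1 / (1 − 0.4378) = 1.779
Loading dose = maintenance dose × R = 171 × 1.779 ≈ 304 mg

304 mg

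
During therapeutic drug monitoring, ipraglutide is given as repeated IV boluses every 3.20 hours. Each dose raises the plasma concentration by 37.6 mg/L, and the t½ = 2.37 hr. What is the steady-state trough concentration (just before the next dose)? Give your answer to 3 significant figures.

k = ln 2 / 2.37 = 0.2925 hr⁻¹
Fraction remaining after one interval: e^(−kτ) = e^(−0.2925 × 3.20) = 0.3922
R = 1 / (1 − 0.3922) = 1.645
Css,max = 37.6 × 1.645 = 61.87 mg/L
Css,min = Css,max × e^(−kτ) = 61.87 × 0.3922 ≈ 24.3 mg/L

24.3 mg/L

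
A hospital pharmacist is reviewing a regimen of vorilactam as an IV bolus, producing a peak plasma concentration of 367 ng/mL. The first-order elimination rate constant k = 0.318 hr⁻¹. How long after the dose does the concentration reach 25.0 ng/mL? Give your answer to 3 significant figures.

C(t) = C₀ e^(−kt)  ⇒  t = ln(C₀/C) / k
t = ln(367/25.0) / 0.3180 = 2.686 / 0.3180 ≈ 8.45 hours

8.45 hours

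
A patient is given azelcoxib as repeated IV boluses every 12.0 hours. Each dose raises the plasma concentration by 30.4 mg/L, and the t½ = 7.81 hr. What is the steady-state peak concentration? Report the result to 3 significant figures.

k = ln 2 / 7.81 = 0.08875 hr⁻¹
Fraction remaining after one interval: e^(−kτ) = e^(−0.08875 × 12.0) = 0.3447
R = 1 / (1 − 0.3447) = 1.526
Css,max = 30.4 × 1.526 ≈ 46.4 mg/L

46.4 mg/L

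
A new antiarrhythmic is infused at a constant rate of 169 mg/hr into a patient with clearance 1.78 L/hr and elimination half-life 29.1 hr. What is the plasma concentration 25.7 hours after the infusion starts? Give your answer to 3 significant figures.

43.5 µg/mL

Css = rate / CL = 169 / 1.78 = 94.94 µg/mL
k = ln 2 / 29.1 = 0.02382 hr⁻¹
C(t) = Css (1 − e^(−kt)) = 94.94 × (1 − e^(−0.6122)) = 94.94 × 0.4578 ≈ 43.5 µg/mL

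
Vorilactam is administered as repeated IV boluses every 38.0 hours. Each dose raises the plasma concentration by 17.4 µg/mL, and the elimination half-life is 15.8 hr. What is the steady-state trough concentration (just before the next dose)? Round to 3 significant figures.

k = ln 2 / 15.8 = 0.04387 hr⁻¹
Fraction remaining after one interval: e^(−kτ) = e^(−0.04387 × 38.0) = 0.1888
R = 1 / (1 − 0.1888) = 1.233
Css,max = 17.4 × 1.233 = 21.45 µg/mL
Css,min = Css,max × e^(−kτ) = 21.45 × 0.1888 ≈ 4.05 µg/mL

4.05 µg/mL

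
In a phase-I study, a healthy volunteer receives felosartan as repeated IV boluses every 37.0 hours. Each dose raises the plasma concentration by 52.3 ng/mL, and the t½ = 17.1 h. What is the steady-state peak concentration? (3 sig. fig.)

k = ln 2 / 17.1 = 0.04053 h⁻¹
Fraction remaining after one interval: e^(−kτ) = e^(−0.04053 × 37.0) = 0.2232
R = 1 / (1 − 0.2232) = 1.287
Css,max = 52.3 × 1.287 ≈ 67.3 ng/mL

67.3 ng/mL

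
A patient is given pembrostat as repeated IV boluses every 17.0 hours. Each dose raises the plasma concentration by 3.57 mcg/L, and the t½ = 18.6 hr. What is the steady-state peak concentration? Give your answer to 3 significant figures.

k = ln 2 / 18.6 = 0.03727 hr⁻¹
Fraction remaining after one interval: e^(−kτ) = e^(−0.03727 × 17.0) = 0.5307
R = 1 / (1 − 0.5307) = 2.131
Css,max = 3.57 × 2.131 ≈ 7.61 mcg/L

7.61 mcg/L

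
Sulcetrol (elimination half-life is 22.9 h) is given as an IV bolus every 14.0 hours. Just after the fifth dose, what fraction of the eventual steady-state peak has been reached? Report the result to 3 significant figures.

0.880

k = ln 2 / 22.9 = 0.03027 h⁻¹
f_n = 1 − e^(−nkτ) = 1 − e^(−5 × 0.03027 × 14.0) = 1 − e^(−2.119) = 1 − 0.1202 ≈ 0.880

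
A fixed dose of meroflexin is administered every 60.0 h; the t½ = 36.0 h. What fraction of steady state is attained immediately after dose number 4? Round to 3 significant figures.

0.990

k = ln 2 / 36.0 = 0.01925 h⁻¹
f_n = 1 − e^(−nkτ) = 1 − e^(−4 × 0.01925 × 60.0) = 1 − e^(−4.621) = 1 − 0.009843 ≈ 0.990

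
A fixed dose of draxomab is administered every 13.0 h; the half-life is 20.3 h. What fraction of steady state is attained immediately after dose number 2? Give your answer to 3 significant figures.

0.588

k = ln 2 / 20.3 = 0.03415 h⁻¹
f_n = 1 − e^(−nkτ) = 1 − e^(−2 × 0.03415 × 13.0) = 1 − e^(−0.8878) = 1 − 0.4116 ≈ 0.588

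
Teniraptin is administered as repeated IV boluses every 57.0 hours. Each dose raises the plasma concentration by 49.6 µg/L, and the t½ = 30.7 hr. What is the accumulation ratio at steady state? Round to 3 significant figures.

k = ln 2 / 30.7 = 0.02258 hr⁻¹
Fraction remaining after one interval: e^(−kτ) = e^(−0.02258 × 57.0) = 0.2761
R = 1 / (1 − 0.2761) = 1 / 0.7239 ≈ 1.38

1.38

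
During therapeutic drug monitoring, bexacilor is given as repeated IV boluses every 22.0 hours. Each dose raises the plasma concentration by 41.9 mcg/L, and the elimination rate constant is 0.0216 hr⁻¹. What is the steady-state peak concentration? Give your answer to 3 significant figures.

Fraction remaining after one interval: e^(−kτ) = e^(−0.02160 × 22.0) = 0.6218
R = 1 / (1 − 0.6218) = 2.644
Css,max = 41.9 × 2.644 ≈ 111 mcg/L

111 mcg/L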